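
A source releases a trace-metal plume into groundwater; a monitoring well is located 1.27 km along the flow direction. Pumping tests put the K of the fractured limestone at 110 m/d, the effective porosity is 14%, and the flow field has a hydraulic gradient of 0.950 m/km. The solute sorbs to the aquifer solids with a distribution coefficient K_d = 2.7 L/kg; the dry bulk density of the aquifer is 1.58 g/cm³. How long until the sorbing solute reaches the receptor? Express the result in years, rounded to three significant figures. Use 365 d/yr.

Specific discharge q = 110 × 9.5e-4 = 0.1045 m/d
Seepage velocity v = q / n = 0.1045 / 0.14 = 0.7464 m/d
Retardation R = 1 + ρ_b·K_d/n = 1 + 1.58×2.7/0.14 = 31.47
Contaminant velocity v_c = v/R = 0.7464/31.47 = 0.02372 m/d
L = 1.27 km = 1270 m
t = L/v_c = 1270/0.02372 = 53550 d
   = 53550/365 = 147 yr

147 years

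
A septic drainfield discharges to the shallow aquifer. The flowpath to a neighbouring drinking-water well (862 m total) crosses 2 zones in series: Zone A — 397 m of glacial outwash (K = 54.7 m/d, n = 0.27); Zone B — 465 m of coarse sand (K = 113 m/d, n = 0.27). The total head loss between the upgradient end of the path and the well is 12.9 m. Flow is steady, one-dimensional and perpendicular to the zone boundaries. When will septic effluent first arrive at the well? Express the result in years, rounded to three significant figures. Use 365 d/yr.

Continuity: the same q passes through each zone, so ΔH = q·Σ(L_j/K_j) — the zones act as resistances in series.
Σ(L/K) = 397/54.7 + 465/113 = 7.258 + 4.115 = 11.37 d
q = ΔH / Σ(L/K) = 12.9 / 11.37 = 1.134 m/d (same in every zone)
Zone A: v = q/n = 1.134/0.27 = 4.201 m/d → t_A = 397/4.201 = 94.50 d
Zone B: v = q/n = 1.134/0.27 = 4.201 m/d → t_B = 465/4.201 = 110.7 d
Total t = 94.50 + 110.7 = 205.2 d
   = 205.2 / 365 = 0.562 yr

0.562 years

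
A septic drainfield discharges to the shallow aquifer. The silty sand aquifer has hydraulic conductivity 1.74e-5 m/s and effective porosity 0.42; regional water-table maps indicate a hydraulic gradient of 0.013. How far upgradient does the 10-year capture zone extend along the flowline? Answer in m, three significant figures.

170 m

K = 1.74e-5 m/s × 86400 s/d = 1.503 m/d
q = Ki = 1.503 × 0.013 = 0.01954 m/d
Average linear velocity = 0.01954 / 0.42 = 0.04653 m/d
T = 10 yr × 365 = 3650 d
L = v × T = 0.04653 × 3650 = 169.8 m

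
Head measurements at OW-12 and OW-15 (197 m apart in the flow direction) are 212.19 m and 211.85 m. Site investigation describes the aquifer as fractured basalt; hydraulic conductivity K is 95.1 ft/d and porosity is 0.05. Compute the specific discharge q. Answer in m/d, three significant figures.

Hydraulic gradient i = (212.19 − 211.85) / 197 = 0.34 / 197 = 0.001726
K = 95.1 ft/d × 0.3048 = 28.99 m/d
Specific discharge q = 28.99 × 0.001726 = 0.05003 m/d

0.0500 m/d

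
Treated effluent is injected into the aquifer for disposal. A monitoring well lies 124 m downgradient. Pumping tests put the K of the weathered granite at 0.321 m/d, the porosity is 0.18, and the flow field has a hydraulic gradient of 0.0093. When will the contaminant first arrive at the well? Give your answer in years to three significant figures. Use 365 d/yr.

20.5 years

q = Ki = 0.321 × 0.0093 = 0.002985 m/d
v_s = q/n_e = 0.002985/0.18 = 0.01659 m/d
t = L / v = 124 / 0.01659 = 7477 d
   = 7477 / 365 = 20.5 yr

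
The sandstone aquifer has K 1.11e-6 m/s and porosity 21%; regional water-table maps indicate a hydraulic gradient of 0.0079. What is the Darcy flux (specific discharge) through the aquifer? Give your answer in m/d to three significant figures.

7.58e-4 m/d

K = 1.11e-6 m/s × 86400 s/d = 0.09590 m/d
Specific discharge q = 0.09590 × 0.0079 = 7.576e-4 m/d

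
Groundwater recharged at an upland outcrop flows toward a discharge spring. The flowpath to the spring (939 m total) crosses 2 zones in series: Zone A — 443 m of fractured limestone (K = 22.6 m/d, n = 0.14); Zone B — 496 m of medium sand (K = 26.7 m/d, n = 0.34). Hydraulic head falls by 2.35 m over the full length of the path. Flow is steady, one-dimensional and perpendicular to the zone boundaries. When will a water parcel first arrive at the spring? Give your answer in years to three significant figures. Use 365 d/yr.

10.3 years

Steady 1-D flow in series ⇒ the Darcy flux q is identical in every zone and the zone head losses add (resistances L/K in series).
Σ(L/K) = 443/22.6 + 496/26.7 = 19.60 + 18.58 = 38.18 d
q = ΔH / Σ(L/K) = 2.35 / 38.18 = 0.06155 m/d (same in every zone)
Zone A: v = q/n = 0.06155/0.14 = 0.4397 m/d → t_A = 443/0.4397 = 1008 d
Zone B: v = q/n = 0.06155/0.34 = 0.1810 m/d → t_B = 496/0.1810 = 2740 d
Total t = 1008 + 2740 = 3747 d
   = 3747 / 365 = 10.3 yr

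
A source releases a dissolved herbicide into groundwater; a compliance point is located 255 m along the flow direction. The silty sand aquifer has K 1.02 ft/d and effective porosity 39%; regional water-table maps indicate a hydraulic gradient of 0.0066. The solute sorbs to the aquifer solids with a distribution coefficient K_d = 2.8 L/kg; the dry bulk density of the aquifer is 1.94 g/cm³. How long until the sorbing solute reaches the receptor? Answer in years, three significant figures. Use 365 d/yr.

1980 years

K = 1.02 ft/d × 0.3048 = 0.3109 m/d
q = Ki = 0.3109 × 0.0066 = 0.002052 m/d
v = Ki/n = 0.3109·0.0066/0.39 = 0.005261 m/d
Retardation R = 1 + ρ_b·K_d/n = 1 + 1.94×2.8/0.39 = 14.93
Contaminant velocity v_c = v/R = 0.005261/14.93 = 3.524e-4 m/d
t = L/v_c = 255/3.524e-4 = 723500 d
   = 723500/365 = 1980 yr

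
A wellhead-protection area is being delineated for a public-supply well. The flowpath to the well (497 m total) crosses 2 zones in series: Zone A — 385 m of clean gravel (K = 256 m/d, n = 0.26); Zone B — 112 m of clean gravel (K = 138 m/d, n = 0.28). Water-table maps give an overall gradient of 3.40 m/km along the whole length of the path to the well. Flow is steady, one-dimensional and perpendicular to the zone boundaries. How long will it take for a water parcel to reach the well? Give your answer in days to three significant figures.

180 days

Steady 1-D flow in series ⇒ the Darcy flux q is identical in every zone and the zone head losses add (resistances L/K in series).
Σ(L/K) = 385/256 + 112/138 = 1.504 + 0.8116 = 2.316 d
K_eq = L_total / Σ(L/K) = 497 / 2.316 = 214.6 m/d
q = K_eq · i = 214.6 × 0.0034 = 0.7298 m/d (same in every zone)
Zone A: v = q/n = 0.7298/0.26 = 2.807 m/d → t_A = 385/2.807 = 137.2 d
Zone B: v = q/n = 0.7298/0.28 = 2.606 m/d → t_B = 112/2.606 = 42.97 d
Total t = 137.2 + 42.97 = 180.1 d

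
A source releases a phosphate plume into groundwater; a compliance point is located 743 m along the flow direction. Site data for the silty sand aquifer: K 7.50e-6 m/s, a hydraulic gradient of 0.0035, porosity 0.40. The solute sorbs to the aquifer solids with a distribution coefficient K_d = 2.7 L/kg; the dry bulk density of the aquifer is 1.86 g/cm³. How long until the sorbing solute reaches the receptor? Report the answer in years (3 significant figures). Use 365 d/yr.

4870 years

K = 7.50e-6 m/s × 86400 s/d = 0.6480 m/d
q = Ki = 0.6480 × 0.0035 = 0.002268 m/d
v = Ki/n = 0.6480·0.0035/0.40 = 0.005670 m/d
Retardation R = 1 + ρ_b·K_d/n = 1 + 1.86×2.7/0.40 = 13.56
Contaminant velocity v_c = v/R = 0.005670/13.56 = 4.183e-4 m/d
t = L/v_c = 743/4.183e-4 = 1.776e6 d
   = 1.776e6/365 = 4870 yr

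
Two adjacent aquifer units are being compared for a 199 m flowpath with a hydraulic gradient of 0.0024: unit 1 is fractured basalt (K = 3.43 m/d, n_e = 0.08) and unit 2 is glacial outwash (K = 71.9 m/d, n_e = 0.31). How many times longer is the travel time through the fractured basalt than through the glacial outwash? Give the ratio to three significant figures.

5.41

Unit 1 (fractured basalt): v = 3.43×0.0024/0.08 = 0.1029 m/d, t = 199/0.1029 = 1934 d
Unit 2 (glacial outwash): v = 71.9×0.0024/0.31 = 0.5566 m/d, t = 199/0.5566 = 357.5 d
t(fractured basalt) / t(glacial outwash) = 1934/357.5 = 5.41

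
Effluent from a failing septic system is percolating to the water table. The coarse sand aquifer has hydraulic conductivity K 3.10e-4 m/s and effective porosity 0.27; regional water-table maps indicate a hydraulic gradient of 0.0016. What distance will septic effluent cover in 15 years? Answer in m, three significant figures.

K = 3.10e-4 m/s × 86400 s/d = 26.78 m/d
q = Ki = 26.78 × 0.0016 = 0.04285 m/d
Seepage velocity v = q / n = 0.04285 / 0.27 = 0.1587 m/d
T = 15 yr × 365 = 5475 d
L = v × T = 0.1587 × 5475 = 869.0 m

869 m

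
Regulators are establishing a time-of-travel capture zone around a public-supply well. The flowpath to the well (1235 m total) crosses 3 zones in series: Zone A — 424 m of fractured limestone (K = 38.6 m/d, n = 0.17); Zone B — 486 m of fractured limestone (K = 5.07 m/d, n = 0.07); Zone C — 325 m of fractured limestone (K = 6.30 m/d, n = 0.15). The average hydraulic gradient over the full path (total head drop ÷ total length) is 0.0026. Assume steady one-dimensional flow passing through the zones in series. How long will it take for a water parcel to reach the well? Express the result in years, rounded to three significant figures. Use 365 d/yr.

Continuity: the same q passes through each zone, so ΔH = q·Σ(L_j/K_j) — the zones act as resistances in series.
Σ(L/K) = 424/38.6 + 486/5.07 + 325/6.30 = 10.98 + 95.86 + 51.59 = 158.4 d
K_eq = L_total / Σ(L/K) = 1235 / 158.4 = 7.795 m/d
q = K_eq · i = 7.795 × 0.0026 = 0.02027 m/d (same in every zone)
Zone A: v = q/n = 0.02027/0.17 = 0.1192 m/d → t_A = 424/0.1192 = 3556 d
Zone B: v = q/n = 0.02027/0.07 = 0.2895 m/d → t_B = 486/0.2895 = 1679 d
Zone C: v = q/n = 0.02027/0.15 = 0.1351 m/d → t_C = 325/0.1351 = 2405 d
Total t = 3556 + 1679 + 2405 = 7640 d
   = 7640 / 365 = 20.9 yr

20.9 years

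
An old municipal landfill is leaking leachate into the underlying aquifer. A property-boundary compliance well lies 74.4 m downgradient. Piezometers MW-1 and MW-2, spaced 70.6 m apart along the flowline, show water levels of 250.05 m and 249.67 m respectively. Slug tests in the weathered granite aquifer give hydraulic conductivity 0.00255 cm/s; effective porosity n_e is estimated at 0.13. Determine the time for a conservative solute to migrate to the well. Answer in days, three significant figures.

Hydraulic gradient i = (250.05 − 249.67) / 70.6 = 0.38 / 70.6 = 0.005382
K = 0.00255 cm/s × 864 = 2.203 m/d
Specific discharge q = 2.203 × 0.005382 = 0.01186 m/d
v_s = q/n_e = 0.01186/0.13 = 0.09122 m/d
t = L / v = 74.4 / 0.09122 = 815.6 d

816 days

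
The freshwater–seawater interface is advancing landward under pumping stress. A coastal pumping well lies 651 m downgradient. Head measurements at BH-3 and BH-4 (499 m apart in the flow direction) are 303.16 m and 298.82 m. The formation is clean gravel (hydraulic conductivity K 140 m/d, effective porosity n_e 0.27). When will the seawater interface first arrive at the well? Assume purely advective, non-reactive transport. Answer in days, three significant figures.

144 days

Hydraulic gradient i = (303.16 − 298.82) / 499 = 4.34 / 499 = 0.008697
q = Ki = 140 × 0.008697 = 1.218 m/d
Average linear velocity = 1.218 / 0.27 = 4.510 m/d
t = L / v = 651 / 4.510 = 144.4 d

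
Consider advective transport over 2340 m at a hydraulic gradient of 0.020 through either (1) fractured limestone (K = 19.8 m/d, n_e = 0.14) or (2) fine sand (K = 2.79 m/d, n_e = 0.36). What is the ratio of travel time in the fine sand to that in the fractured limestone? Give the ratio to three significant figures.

18.2

Unit 1 (fractured limestone): v = 19.8×0.020/0.14 = 2.829 m/d, t = 2340/2.829 = 827.3 d
Unit 2 (fine sand): v = 2.79×0.020/0.36 = 0.1550 m/d, t = 2340/0.1550 = 15100 d
t(fine sand) / t(fractured limestone) = 15100/827.3 = 18.2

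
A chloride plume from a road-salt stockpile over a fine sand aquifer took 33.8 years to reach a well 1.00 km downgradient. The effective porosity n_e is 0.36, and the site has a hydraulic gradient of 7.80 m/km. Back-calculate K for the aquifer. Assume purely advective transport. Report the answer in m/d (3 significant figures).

t = 33.8 years = 12340 d
L = 1.00 km = 1000 m
v = L / t = 1000 / 12340 = 0.08106 m/d
K = v · n / i = 0.08106 × 0.36 / 0.0078 = 3.74 m/d

3.74 m/d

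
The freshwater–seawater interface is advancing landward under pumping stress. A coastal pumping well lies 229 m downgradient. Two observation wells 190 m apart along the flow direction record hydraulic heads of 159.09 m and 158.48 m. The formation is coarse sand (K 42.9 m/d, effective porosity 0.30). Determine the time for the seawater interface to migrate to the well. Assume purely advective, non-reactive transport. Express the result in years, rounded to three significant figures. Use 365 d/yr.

Hydraulic gradient i = (159.09 − 158.48) / 190 = 0.61 / 190 = 0.003211
q = Ki = 42.9 × 0.003211 = 0.1377 m/d
v = Ki/n = 42.9·0.003211/0.30 = 0.4591 m/d
t = L / v = 229 / 0.4591 = 498.8 d
   = 498.8 / 365 = 1.37 yr

1.37 years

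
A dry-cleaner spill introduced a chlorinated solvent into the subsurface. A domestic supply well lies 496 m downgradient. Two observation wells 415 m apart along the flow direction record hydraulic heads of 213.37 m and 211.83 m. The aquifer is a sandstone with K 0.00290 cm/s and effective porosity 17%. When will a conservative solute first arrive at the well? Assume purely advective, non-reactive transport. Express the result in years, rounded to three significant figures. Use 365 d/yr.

Hydraulic gradient i = (213.37 − 211.83) / 415 = 1.54 / 415 = 0.003711
K = 0.00290 cm/s × 864 = 2.506 m/d
Specific discharge q = 2.506 × 0.003711 = 0.009298 m/d
v_s = q/n_e = 0.009298/0.17 = 0.05469 m/d
t = L / v = 496 / 0.05469 = 9069 d
   = 9069 / 365 = 24.8 yr

24.8 years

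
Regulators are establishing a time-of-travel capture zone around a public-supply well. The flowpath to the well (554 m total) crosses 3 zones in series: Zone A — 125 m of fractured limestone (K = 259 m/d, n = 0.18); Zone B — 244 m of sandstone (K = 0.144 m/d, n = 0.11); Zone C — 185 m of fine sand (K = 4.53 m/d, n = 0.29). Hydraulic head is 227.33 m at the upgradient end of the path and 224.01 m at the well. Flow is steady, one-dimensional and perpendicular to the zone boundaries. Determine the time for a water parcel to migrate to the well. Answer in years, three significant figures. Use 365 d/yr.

148 years

Total head drop ΔH = 227.33 − 224.01 = 3.32 m
Continuity: the same q passes through each zone, so ΔH = q·Σ(L_j/K_j) — the zones act as resistances in series.
Σ(L/K) = 125/259 + 244/0.144 + 185/4.53 = 0.4826 + 1694 + 40.84 = 1736 d
q = ΔH / Σ(L/K) = 3.32 / 1736 = 0.001913 m/d (same in every zone)
Zone A: v = q/n = 0.001913/0.18 = 0.01063 m/d → t_A = 125/0.01063 = 11760 d
Zone B: v = q/n = 0.001913/0.11 = 0.01739 m/d → t_B = 244/0.01739 = 14030 d
Zone C: v = q/n = 0.001913/0.29 = 0.006596 m/d → t_C = 185/0.006596 = 28050 d
Total t = 11760 + 14030 + 28050 = 53850 d
   = 53850 / 365 = 148 yr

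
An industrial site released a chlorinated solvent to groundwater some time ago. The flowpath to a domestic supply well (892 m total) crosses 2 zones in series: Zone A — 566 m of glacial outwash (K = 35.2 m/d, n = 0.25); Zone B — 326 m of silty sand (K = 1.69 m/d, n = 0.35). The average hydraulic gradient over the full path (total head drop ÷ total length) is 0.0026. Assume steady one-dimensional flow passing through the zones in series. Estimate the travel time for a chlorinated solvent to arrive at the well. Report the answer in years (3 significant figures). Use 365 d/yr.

Continuity: the same q passes through each zone, so ΔH = q·Σ(L_j/K_j) — the zones act as resistances in series.
Σ(L/K) = 566/35.2 + 326/1.69 = 16.08 + 192.9 = 209.0 d
K_eq = L_total / Σ(L/K) = 892 / 209.0 = 4.268 m/d
q = K_eq · i = 4.268 × 0.0026 = 0.01110 m/d (same in every zone)
Zone A: v = q/n = 0.01110/0.25 = 0.04439 m/d → t_A = 566/0.04439 = 12750 d
Zone B: v = q/n = 0.01110/0.35 = 0.03171 m/d → t_B = 326/0.03171 = 10280 d
Total t = 12750 + 10280 = 23030 d
   = 23030 / 365 = 63.1 yr

63.1 years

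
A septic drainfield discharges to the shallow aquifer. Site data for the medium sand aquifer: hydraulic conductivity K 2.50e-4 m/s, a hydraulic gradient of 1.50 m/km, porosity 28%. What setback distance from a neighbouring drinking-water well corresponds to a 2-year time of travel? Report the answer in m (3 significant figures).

K = 2.50e-4 m/s × 86400 s/d = 21.60 m/d
q = Ki = 21.60 × 0.0015 = 0.03240 m/d
v_s = q/n_e = 0.03240/0.28 = 0.1157 m/d
T = 2 yr × 365 = 730 d
L = v × T = 0.1157 × 730 = 84.47 m

84.5 m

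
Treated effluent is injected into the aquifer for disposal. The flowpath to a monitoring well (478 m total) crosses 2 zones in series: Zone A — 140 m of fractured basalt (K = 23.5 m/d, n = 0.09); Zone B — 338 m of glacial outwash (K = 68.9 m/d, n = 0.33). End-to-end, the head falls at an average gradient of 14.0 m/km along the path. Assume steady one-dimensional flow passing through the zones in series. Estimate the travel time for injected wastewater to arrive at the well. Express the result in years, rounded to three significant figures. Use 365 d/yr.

For zones in series the flux q is common to all zones; the equivalent conductivity is the harmonic (thickness-weighted) mean, K_eq = L_total / Σ(L_j/K_j).
Σ(L/K) = 140/23.5 + 338/68.9 = 5.957 + 4.906 = 10.86 d
K_eq = L_total / Σ(L/K) = 478 / 10.86 = 44.00 m/d
q = K_eq · i = 44.00 × 0.014 = 0.6160 m/d (same in every zone)
Zone A: v = q/n = 0.6160/0.09 = 6.845 m/d → t_A = 140/6.845 = 20.45 d
Zone B: v = q/n = 0.6160/0.33 = 1.867 m/d → t_B = 338/1.867 = 181.1 d
Total t = 20.45 + 181.1 = 201.5 d
   = 201.5 / 365 = 0.552 yr

0.552 years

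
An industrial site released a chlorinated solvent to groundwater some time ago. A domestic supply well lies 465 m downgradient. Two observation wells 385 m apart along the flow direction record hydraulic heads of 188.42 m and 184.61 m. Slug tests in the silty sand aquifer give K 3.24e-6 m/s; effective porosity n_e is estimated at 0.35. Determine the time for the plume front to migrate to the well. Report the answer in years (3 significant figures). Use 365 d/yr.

161 years

Hydraulic gradient i = (188.42 − 184.61) / 385 = 3.81 / 385 = 0.009896
K = 3.24e-6 m/s × 86400 s/d = 0.2799 m/d
q = Ki = 0.2799 × 0.009896 = 0.002770 m/d
Average linear velocity = 0.002770 / 0.35 = 0.007915 m/d
t = L / v = 465 / 0.007915 = 58750 d
   = 58750 / 365 = 161 yr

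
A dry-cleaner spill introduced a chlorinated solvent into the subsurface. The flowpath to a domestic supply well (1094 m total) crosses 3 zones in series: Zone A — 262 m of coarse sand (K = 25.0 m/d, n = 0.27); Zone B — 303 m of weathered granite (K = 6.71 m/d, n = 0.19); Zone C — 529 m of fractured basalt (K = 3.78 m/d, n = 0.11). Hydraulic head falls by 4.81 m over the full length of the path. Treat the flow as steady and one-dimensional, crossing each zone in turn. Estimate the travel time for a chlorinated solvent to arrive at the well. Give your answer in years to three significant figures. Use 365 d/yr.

20.8 years

Continuity: the same q passes through each zone, so ΔH = q·Σ(L_j/K_j) — the zones act as resistances in series.
Σ(L/K) = 262/25.0 + 303/6.71 + 529/3.78 = 10.48 + 45.16 + 139.9 = 195.6 d
q = ΔH / Σ(L/K) = 4.81 / 195.6 = 0.02459 m/d (same in every zone)
Zone A: v = q/n = 0.02459/0.27 = 0.09109 m/d → t_A = 262/0.09109 = 2876 d
Zone B: v = q/n = 0.02459/0.19 = 0.1294 m/d → t_B = 303/0.1294 = 2341 d
Zone C: v = q/n = 0.02459/0.11 = 0.2236 m/d → t_C = 529/0.2236 = 2366 d
Total t = 2876 + 2341 + 2366 = 7583 d
   = 7583 / 365 = 20.8 yr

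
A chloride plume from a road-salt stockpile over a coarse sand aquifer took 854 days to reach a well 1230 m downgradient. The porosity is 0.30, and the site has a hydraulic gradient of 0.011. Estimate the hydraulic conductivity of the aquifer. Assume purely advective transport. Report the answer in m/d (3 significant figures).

39.3 m/d

v = L / t = 1230 / 854 = 1.440 m/d
K = v · n / i = 1.440 × 0.30 / 0.011 = 39.3 m/d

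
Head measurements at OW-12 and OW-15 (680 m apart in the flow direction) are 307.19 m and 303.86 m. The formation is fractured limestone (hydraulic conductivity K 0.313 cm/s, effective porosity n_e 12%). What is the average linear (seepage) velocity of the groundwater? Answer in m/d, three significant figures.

Hydraulic gradient i = (307.19 − 303.86) / 680 = 3.33 / 680 = 0.004897
K = 0.313 cm/s × 864 = 270.4 m/d
q = Ki = 270.4 × 0.004897 = 1.324 m/d
Average linear velocity = 1.324 / 0.12 = 11.04 m/d

11.0 m/d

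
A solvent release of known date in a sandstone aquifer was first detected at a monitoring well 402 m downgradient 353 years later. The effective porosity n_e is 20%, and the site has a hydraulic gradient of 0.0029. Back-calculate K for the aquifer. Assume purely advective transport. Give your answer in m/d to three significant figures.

t = 353 years = 128800 d
v = L / t = 402 / 128800 = 0.003120 m/d
K = v · n / i = 0.003120 × 0.20 / 0.0029 = 0.215 m/d

0.215 m/d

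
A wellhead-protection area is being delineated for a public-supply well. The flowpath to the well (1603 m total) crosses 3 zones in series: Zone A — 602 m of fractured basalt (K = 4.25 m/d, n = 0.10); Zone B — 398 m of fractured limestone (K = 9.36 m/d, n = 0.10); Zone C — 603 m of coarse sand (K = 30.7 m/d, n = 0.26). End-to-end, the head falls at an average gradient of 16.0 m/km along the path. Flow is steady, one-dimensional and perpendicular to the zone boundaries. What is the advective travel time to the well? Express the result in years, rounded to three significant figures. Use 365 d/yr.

5.59 years

For zones in series the flux q is common to all zones; the equivalent conductivity is the harmonic (thickness-weighted) mean, K_eq = L_total / Σ(L_j/K_j).
Σ(L/K) = 602/4.25 + 398/9.36 + 603/30.7 = 141.6 + 42.52 + 19.64 = 203.8 d
K_eq = L_total / Σ(L/K) = 1603 / 203.8 = 7.865 m/d
q = K_eq · i = 7.865 × 0.016 = 0.1258 m/d (same in every zone)
Zone A: v = q/n = 0.1258/0.10 = 1.258 m/d → t_A = 602/1.258 = 478.4 d
Zone B: v = q/n = 0.1258/0.10 = 1.258 m/d → t_B = 398/1.258 = 316.3 d
Zone C: v = q/n = 0.1258/0.26 = 0.4840 m/d → t_C = 603/0.4840 = 1246 d
Total t = 478.4 + 316.3 + 1246 = 2040 d
   = 2040 / 365 = 5.59 yr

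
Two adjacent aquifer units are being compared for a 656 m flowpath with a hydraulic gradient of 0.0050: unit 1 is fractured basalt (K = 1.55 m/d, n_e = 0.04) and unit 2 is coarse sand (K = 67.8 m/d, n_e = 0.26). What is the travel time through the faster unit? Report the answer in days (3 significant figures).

503 days

Unit 1 (fractured basalt): v = 1.55×0.0050/0.04 = 0.1938 m/d, t = 656/0.1938 = 3386 d
Unit 2 (coarse sand): v = 67.8×0.0050/0.26 = 1.304 m/d, t = 656/1.304 = 503.1 d
Faster unit: t = 503 d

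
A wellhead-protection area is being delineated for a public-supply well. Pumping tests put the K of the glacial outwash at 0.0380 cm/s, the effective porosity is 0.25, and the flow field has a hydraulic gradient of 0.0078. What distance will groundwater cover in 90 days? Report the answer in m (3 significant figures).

92.2 m

K = 0.0380 cm/s × 864 = 32.83 m/d
q = Ki = 32.83 × 0.0078 = 0.2561 m/d
Average linear velocity = 0.2561 / 0.25 = 1.024 m/d
L = v × T = 1.024 × 90 = 92.19 m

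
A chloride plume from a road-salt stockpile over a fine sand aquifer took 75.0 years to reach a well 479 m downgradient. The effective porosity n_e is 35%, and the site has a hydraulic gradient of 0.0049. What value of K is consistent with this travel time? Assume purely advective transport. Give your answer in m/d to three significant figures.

1.25 m/d

t = 75.0 years = 27380 d
v = L / t = 479 / 27380 = 0.01750 m/d
K = v · n / i = 0.01750 × 0.35 / 0.0049 = 1.25 m/d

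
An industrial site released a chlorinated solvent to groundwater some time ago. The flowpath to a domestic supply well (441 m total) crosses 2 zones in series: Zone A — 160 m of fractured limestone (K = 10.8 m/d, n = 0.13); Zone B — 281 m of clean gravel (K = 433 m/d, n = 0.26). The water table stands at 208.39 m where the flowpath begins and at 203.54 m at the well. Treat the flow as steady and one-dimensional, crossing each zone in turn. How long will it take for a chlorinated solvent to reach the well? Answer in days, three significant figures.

299 days

Total head drop ΔH = 208.39 − 203.54 = 4.85 m
Steady 1-D flow in series ⇒ the Darcy flux q is identical in every zone and the zone head losses add (resistances L/K in series).
Σ(L/K) = 160/10.8 + 281/433 = 14.81 + 0.6490 = 15.46 d
q = ΔH / Σ(L/K) = 4.85 / 15.46 = 0.3136 m/d (same in every zone)
Zone A: v = q/n = 0.3136/0.13 = 2.413 m/d → t_A = 160/2.413 = 66.32 d
Zone B: v = q/n = 0.3136/0.26 = 1.206 m/d → t_B = 281/1.206 = 232.9 d
Total t = 66.32 + 232.9 = 299.3 d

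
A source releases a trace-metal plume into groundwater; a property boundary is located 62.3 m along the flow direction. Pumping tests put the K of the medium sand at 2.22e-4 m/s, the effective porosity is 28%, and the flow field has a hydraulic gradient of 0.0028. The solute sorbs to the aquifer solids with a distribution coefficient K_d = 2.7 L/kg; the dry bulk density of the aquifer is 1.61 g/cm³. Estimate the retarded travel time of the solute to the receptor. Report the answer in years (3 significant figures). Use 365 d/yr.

14.7 years

K = 2.22e-4 m/s × 86400 s/d = 19.18 m/d
q = Ki = 19.18 × 0.0028 = 0.05371 m/d
Seepage velocity v = q / n = 0.05371 / 0.28 = 0.1918 m/d
Retardation R = 1 + ρ_b·K_d/n = 1 + 1.61×2.7/0.28 = 16.53
Contaminant velocity v_c = v/R = 0.1918/16.53 = 0.01161 m/d
t = L/v_c = 62.3/0.01161 = 5367 d
   = 5367/365 = 14.7 yr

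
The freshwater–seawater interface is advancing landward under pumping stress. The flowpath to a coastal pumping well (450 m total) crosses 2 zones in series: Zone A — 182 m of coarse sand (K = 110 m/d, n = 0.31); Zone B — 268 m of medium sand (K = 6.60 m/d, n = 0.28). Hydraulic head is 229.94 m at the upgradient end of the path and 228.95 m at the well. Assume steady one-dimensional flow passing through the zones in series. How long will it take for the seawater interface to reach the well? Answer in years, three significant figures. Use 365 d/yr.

Total head drop ΔH = 229.94 − 228.95 = 0.99 m
Steady 1-D flow in series ⇒ the Darcy flux q is identical in every zone and the zone head losses add (resistances L/K in series).
Σ(L/K) = 182/110 + 268/6.60 = 1.655 + 40.61 = 42.26 d
q = ΔH / Σ(L/K) = 0.99 / 42.26 = 0.02343 m/d (same in every zone)
Zone A: v = q/n = 0.02343/0.31 = 0.07557 m/d → t_A = 182/0.07557 = 2408 d
Zone B: v = q/n = 0.02343/0.28 = 0.08366 m/d → t_B = 268/0.08366 = 3203 d
Total t = 2408 + 3203 = 5612 d
   = 5612 / 365 = 15.4 yr

15.4 years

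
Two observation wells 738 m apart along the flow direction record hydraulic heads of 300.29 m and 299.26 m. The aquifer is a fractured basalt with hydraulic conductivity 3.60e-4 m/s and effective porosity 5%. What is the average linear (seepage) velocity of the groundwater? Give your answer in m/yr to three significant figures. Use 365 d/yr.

317 m/yr

Hydraulic gradient i = (300.29 − 299.26) / 738 = 1.03 / 738 = 0.001396
K = 3.60e-4 m/s × 86400 s/d = 31.10 m/d
q = Ki = 31.10 × 0.001396 = 0.04341 m/d
Average linear velocity = 0.04341 / 0.05 = 0.8682 m/d
   = 0.8682 × 365 = 317 m/yr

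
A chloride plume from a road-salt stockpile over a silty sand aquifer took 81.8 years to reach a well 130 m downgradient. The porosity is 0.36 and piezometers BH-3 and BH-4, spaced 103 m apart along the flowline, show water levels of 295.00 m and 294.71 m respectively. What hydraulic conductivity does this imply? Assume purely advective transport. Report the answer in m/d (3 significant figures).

0.557 m/d

Hydraulic gradient i = (295.00 − 294.71) / 103 = 0.29 / 103 = 0.002816
t = 81.8 years = 29860 d
v = L / t = 130 / 29860 = 0.004354 m/d
K = v · n / i = 0.004354 × 0.36 / 0.002816 = 0.557 m/d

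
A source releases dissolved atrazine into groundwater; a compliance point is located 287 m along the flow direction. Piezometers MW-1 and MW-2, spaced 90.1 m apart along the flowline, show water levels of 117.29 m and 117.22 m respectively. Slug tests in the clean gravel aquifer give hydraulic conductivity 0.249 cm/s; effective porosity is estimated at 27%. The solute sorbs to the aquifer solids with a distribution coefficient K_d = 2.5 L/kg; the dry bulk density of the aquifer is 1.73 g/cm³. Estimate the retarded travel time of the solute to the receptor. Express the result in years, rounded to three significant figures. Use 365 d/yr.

Hydraulic gradient i = (117.29 − 117.22) / 90.1 = 0.07 / 90.1 = 7.769e-4
K = 0.249 cm/s × 864 = 215.1 m/d
Darcy flux q = K·i = 215.1 × 7.769e-4 = 0.1671 m/d
v_s = q/n_e = 0.1671/0.27 = 0.6190 m/d
Retardation R = 1 + ρ_b·K_d/n = 1 + 1.73×2.5/0.27 = 17.02
Contaminant velocity v_c = v/R = 0.6190/17.02 = 0.03637 m/d
t = L/v_c = 287/0.03637 = 7890 d
   = 7890/365 = 21.6 yr

21.6 years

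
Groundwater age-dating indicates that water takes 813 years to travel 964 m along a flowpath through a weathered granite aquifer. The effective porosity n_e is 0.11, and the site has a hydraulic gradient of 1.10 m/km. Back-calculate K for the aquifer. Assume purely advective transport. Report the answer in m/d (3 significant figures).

0.325 m/d

t = 813 years = 296700 d
v = L / t = 964 / 296700 = 0.003249 m/d
K = v · n / i = 0.003249 × 0.11 / 0.0011 = 0.325 m/d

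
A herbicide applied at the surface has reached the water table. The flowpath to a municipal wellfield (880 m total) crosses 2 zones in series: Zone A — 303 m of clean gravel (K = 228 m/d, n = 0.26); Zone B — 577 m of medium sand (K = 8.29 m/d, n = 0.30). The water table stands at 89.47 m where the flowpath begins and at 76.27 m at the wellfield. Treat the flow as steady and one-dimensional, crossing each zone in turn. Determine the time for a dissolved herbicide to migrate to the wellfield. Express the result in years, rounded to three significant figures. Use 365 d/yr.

Total head drop ΔH = 89.47 − 76.27 = 13.20 m
Continuity: the same q passes through each zone, so ΔH = q·Σ(L_j/K_j) — the zones act as resistances in series.
Σ(L/K) = 303/228 + 577/8.29 = 1.329 + 69.60 = 70.93 d
q = ΔH / Σ(L/K) = 13.20 / 70.93 = 0.1861 m/d (same in every zone)
Zone A: v = q/n = 0.1861/0.26 = 0.7158 m/d → t_A = 303/0.7158 = 423.3 d
Zone B: v = q/n = 0.1861/0.30 = 0.6203 m/d → t_B = 577/0.6203 = 930.2 d
Total t = 423.3 + 930.2 = 1353 d
   = 1353 / 365 = 3.71 yr

3.71 years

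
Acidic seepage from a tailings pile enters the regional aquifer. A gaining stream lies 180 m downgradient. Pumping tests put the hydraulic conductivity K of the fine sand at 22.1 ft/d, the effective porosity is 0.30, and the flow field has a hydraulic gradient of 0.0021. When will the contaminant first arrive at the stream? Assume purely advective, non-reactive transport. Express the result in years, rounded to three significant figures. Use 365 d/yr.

10.5 years

K = 22.1 ft/d × 0.3048 = 6.736 m/d
Specific discharge q = 6.736 × 0.0021 = 0.01415 m/d
Seepage velocity v = q / n = 0.01415 / 0.30 = 0.04715 m/d
t = L / v = 180 / 0.04715 = 3817 d
   = 3817 / 365 = 10.5 yr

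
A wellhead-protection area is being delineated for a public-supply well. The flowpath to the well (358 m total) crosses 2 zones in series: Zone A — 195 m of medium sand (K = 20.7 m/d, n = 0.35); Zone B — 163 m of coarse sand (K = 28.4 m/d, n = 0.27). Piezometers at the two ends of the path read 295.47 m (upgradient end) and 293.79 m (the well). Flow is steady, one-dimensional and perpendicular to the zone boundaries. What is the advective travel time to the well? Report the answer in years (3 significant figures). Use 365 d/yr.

2.78 years

Total head drop ΔH = 295.47 − 293.79 = 1.68 m
Continuity: the same q passes through each zone, so ΔH = q·Σ(L_j/K_j) — the zones act as resistances in series.
Σ(L/K) = 195/20.7 + 163/28.4 = 9.420 + 5.739 = 15.16 d
q = ΔH / Σ(L/K) = 1.68 / 15.16 = 0.1108 m/d (same in every zone)
Zone A: v = q/n = 0.1108/0.35 = 0.3166 m/d → t_A = 195/0.3166 = 615.9 d
Zone B: v = q/n = 0.1108/0.27 = 0.4104 m/d → t_B = 163/0.4104 = 397.1 d
Total t = 615.9 + 397.1 = 1013 d
   = 1013 / 365 = 2.78 yr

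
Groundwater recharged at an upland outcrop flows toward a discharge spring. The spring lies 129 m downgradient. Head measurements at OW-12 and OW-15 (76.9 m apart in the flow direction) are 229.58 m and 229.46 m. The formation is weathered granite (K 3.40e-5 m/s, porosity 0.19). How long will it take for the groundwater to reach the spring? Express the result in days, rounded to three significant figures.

Hydraulic gradient i = (229.58 − 229.46) / 76.9 = 0.12 / 76.9 = 0.001560
K = 3.40e-5 m/s × 86400 s/d = 2.938 m/d
Darcy flux q = K·i = 2.938 × 0.001560 = 0.004584 m/d
Average linear velocity = 0.004584 / 0.19 = 0.02413 m/d
t = L / v = 129 / 0.02413 = 5347 d

5350 days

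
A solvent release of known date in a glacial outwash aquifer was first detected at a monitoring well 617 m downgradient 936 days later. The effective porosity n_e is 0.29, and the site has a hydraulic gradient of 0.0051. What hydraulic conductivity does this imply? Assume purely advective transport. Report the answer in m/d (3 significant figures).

37.5 m/d

v = L / t = 617 / 936 = 0.6592 m/d
K = v · n / i = 0.6592 × 0.29 / 0.0051 = 37.5 m/d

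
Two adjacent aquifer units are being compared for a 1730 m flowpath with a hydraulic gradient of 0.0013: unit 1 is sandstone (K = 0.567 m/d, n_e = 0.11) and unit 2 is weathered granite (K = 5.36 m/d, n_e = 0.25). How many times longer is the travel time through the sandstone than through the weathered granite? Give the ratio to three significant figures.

4.16

Unit 1 (sandstone): v = 0.567×0.0013/0.11 = 0.006701 m/d, t = 1730/0.006701 = 258200 d
Unit 2 (weathered granite): v = 5.36×0.0013/0.25 = 0.02787 m/d, t = 1730/0.02787 = 62070 d
t(sandstone) / t(weathered granite) = 258200/62070 = 4.16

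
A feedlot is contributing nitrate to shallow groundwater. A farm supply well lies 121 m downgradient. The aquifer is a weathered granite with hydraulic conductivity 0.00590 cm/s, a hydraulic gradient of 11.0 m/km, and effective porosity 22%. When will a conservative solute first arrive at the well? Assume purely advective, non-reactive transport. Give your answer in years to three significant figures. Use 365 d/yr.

K = 0.00590 cm/s × 864 = 5.098 m/d
q = Ki = 5.098 × 0.011 = 0.05607 m/d
Average linear velocity = 0.05607 / 0.22 = 0.2549 m/d
t = L / v = 121 / 0.2549 = 474.7 d
   = 474.7 / 365 = 1.30 yr

1.30 years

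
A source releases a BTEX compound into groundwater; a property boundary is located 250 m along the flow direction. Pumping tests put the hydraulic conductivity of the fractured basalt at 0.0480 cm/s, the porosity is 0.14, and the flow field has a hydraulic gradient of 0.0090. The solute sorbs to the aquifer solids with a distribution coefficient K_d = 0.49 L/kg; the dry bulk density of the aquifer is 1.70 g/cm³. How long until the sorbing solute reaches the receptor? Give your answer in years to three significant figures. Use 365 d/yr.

K = 0.0480 cm/s × 864 = 41.47 m/d
q = Ki = 41.47 × 0.0090 = 0.3732 m/d
v = Ki/n = 41.47·0.0090/0.14 = 2.666 m/d
Retardation R = 1 + ρ_b·K_d/n = 1 + 1.70×0.49/0.14 = 6.950
Contaminant velocity v_c = v/R = 2.666/6.950 = 0.3836 m/d
t = L/v_c = 250/0.3836 = 651.7 d
   = 651.7/365 = 1.79 yr

1.79 years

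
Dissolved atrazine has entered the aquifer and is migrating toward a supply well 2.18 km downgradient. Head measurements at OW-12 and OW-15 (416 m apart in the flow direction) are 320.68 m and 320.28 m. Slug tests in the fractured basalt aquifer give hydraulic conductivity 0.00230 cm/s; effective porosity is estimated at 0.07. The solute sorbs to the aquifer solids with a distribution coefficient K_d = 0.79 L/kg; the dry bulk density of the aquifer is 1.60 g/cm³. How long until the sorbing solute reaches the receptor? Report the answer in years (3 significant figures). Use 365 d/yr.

4170 years

Hydraulic gradient i = (320.68 − 320.28) / 416 = 0.40 / 416 = 9.615e-4
K = 0.00230 cm/s × 864 = 1.987 m/d
Darcy flux q = K·i = 1.987 × 9.615e-4 = 0.001911 m/d
v = Ki/n = 1.987·9.615e-4/0.07 = 0.02730 m/d
Retardation R = 1 + ρ_b·K_d/n = 1 + 1.60×0.79/0.07 = 19.06
Contaminant velocity v_c = v/R = 0.02730/19.06 = 0.001432 m/d
L = 2.18 km = 2180 m
t = L/v_c = 2180/0.001432 = 1.522e6 d
   = 1.522e6/365 = 4170 yr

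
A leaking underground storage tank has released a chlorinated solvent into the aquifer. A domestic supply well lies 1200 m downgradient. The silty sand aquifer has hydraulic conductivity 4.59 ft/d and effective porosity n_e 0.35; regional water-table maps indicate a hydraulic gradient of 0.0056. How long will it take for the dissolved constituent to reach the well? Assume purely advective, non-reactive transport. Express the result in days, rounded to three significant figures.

53600 days

K = 4.59 ft/d × 0.3048 = 1.399 m/d
Darcy flux q = K·i = 1.399 × 0.0056 = 0.007835 m/d
v_s = q/n_e = 0.007835/0.35 = 0.02238 m/d
t = L / v = 1200 / 0.02238 = 53610 d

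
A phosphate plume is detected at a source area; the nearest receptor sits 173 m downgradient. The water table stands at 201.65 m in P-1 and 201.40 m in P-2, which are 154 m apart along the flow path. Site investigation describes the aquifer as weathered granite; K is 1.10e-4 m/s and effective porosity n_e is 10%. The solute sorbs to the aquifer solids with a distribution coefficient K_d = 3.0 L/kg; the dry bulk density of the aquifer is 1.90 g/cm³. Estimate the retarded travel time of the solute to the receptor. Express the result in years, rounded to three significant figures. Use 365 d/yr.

Hydraulic gradient i = (201.65 − 201.40) / 154 = 0.25 / 154 = 0.001623
K = 1.10e-4 m/s × 86400 s/d = 9.504 m/d
Specific discharge q = 9.504 × 0.001623 = 0.01543 m/d
Seepage velocity v = q / n = 0.01543 / 0.10 = 0.1543 m/d
Retardation R = 1 + ρ_b·K_d/n = 1 + 1.90×3.0/0.10 = 58.00
Contaminant velocity v_c = v/R = 0.1543/58.00 = 0.002660 m/d
t = L/v_c = 173/0.002660 = 65040 d
   = 65040/365 = 178 yr

178 years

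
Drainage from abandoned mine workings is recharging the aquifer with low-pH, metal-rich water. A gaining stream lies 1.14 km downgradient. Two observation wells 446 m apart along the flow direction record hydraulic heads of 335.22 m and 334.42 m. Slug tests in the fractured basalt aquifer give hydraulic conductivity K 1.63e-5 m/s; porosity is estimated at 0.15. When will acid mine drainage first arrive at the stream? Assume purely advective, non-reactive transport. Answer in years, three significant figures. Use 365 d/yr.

Hydraulic gradient i = (335.22 − 334.42) / 446 = 0.80 / 446 = 0.001794
K = 1.63e-5 m/s × 86400 s/d = 1.408 m/d
Darcy flux q = K·i = 1.408 × 0.001794 = 0.002526 m/d
Average linear velocity = 0.002526 / 0.15 = 0.01684 m/d
L = 1.14 km = 1140 m
t = L / v = 1140 / 0.01684 = 67690 d
   = 67690 / 365 = 185 yr

185 years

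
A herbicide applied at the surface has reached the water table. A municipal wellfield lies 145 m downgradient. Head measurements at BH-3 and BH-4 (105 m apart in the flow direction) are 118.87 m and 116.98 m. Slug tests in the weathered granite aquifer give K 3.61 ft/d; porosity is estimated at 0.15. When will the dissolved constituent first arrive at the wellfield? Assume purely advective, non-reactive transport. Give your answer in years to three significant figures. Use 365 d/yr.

3.01 years

Hydraulic gradient i = (118.87 − 116.98) / 105 = 1.89 / 105 = 0.01800
K = 3.61 ft/d × 0.3048 = 1.100 m/d
Darcy flux q = K·i = 1.100 × 0.01800 = 0.01981 m/d
v_s = q/n_e = 0.01981/0.15 = 0.1320 m/d
t = L / v = 145 / 0.1320 = 1098 d
   = 1098 / 365 = 3.01 yr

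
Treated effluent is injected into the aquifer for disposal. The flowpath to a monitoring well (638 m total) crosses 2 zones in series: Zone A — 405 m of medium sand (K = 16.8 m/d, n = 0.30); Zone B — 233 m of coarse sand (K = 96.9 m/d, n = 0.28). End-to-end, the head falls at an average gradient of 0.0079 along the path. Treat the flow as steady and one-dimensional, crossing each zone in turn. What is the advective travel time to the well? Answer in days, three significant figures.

Steady 1-D flow in series ⇒ the Darcy flux q is identical in every zone and the zone head losses add (resistances L/K in series).
Σ(L/K) = 405/16.8 + 233/96.9 = 24.11 + 2.405 = 26.51 d
K_eq = L_total / Σ(L/K) = 638 / 26.51 = 24.06 m/d
q = K_eq · i = 24.06 × 0.0079 = 0.1901 m/d (same in every zone)
Zone A: v = q/n = 0.1901/0.30 = 0.6337 m/d → t_A = 405/0.6337 = 639.1 d
Zone B: v = q/n = 0.1901/0.28 = 0.6790 m/d → t_B = 233/0.6790 = 343.2 d
Total t = 639.1 + 343.2 = 982.3 d

982 days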